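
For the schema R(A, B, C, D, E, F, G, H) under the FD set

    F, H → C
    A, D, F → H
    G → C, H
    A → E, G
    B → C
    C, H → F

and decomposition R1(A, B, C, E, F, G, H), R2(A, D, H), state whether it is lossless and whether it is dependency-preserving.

Lossless test: (A, H)⁺ = {A, C, E, F, G, H}, which is a superkey of neither fragment — lossy.
Dependency preservation: A, D, F → H is not contained in any single fragment, but the restricted closure of its left-hand side across the fragments still reaches the right-hand side; the remaining FDs each lie inside some fragment. All dependencies are preserved.

lossy but dependency-preserving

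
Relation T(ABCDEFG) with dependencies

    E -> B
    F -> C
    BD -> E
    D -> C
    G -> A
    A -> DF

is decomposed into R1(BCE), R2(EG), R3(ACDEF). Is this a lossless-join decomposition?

Chase test. Columns are ABCDEFG; row i has aⱼ where attribute j ∈ Ri, else bᵢⱼ.
Initial tableau (one row per fragment):
  row 1: b11 a2 a3 b14 a5 b16 b17
  row 2: b21 b22 b23 b24 a5 b26 a7
  row 3: a1 b32 a3 a4 a5 a6 b37
Rows 1 and 2 agree on E; apply E→B and equate their B entries.
Rows 1 and 3 agree on E; apply E→B and equate their B entries.
No row becomes fully distinguished — the join is lossy.

No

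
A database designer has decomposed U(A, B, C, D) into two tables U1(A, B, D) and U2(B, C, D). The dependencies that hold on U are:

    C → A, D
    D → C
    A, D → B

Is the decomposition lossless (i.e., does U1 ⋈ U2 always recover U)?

Common attributes: U1 ∩ U2 = {B, D}.
Closure of {B, D}: D → C applies, adding C; C → A, D applies, adding A. So (B, D)⁺ = {A, B, C, D}.
This closure contains every attribute of U1, so U1 ∩ U2 → U1. The join is lossless.

Yes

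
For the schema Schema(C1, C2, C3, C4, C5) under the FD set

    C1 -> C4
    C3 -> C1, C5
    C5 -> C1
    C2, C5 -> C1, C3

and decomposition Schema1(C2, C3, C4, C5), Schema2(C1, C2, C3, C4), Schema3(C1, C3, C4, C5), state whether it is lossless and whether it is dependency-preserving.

Lossless test (chase): Rows 1 and 2 agree on C3; apply C3→C1, C5 and equate their C1, C5 entries. Row 1 is now all distinguished symbols — the join is lossless.
Dependency preservation: C2, C5 → C1, C3 is not contained in any single fragment, but the restricted closure of its left-hand side across the fragments still reaches the right-hand side; the remaining FDs each lie inside some fragment. All dependencies are preserved.

lossless and dependency-preserving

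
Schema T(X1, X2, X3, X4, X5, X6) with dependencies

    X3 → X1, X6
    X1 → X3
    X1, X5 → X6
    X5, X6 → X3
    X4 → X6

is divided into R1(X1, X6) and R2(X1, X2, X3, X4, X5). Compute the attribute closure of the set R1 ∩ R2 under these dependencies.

R1 ∩ R2 = {X1}.
X1 → X3 applies, adding X3
X3 → X1, X6 applies, adding X6
Closure: {X1, X3, X6}.

X1, X3, X6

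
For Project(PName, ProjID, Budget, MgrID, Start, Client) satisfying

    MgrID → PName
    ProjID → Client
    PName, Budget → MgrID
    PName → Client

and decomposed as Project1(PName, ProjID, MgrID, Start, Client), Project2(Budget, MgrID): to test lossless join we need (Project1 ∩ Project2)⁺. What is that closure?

PName, MgrID, Client

Project1 ∩ Project2 = {MgrID}.
MgrID → PName applies, adding PName
PName → Client applies, adding Client
Closure: {PName, MgrID, Client}.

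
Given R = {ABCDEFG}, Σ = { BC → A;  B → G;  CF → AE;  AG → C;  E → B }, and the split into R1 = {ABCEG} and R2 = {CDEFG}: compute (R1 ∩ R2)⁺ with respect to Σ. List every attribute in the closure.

R1 ∩ R2 = {CEG}.
E → B applies, adding B
BC → A applies, adding A
Closure: {ABCEG}.

ABCEG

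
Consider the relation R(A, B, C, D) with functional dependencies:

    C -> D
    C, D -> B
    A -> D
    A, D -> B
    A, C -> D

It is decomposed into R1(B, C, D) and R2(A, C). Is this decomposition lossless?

Yes

Common attributes: R1 ∩ R2 = {C}.
Closure of {C}: C → D applies, adding D; C, D → B applies, adding B. So (C)⁺ = {B, C, D}.
This closure contains every attribute of R1, so R1 ∩ R2 → R1. The join is lossless.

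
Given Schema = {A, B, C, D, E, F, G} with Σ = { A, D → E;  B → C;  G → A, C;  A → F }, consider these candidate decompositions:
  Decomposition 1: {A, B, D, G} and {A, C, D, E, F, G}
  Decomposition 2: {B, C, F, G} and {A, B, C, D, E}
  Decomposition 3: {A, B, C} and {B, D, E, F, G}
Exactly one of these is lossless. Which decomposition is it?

Decomposition 1: common = {A, D, G}, closure = {A, C, D, E, F, G} → lossless.
Decomposition 2: common = {B, C}, closure = {B, C} → lossy.
Decomposition 3: common = {B}, closure = {B, C} → lossy.

Decomposition 1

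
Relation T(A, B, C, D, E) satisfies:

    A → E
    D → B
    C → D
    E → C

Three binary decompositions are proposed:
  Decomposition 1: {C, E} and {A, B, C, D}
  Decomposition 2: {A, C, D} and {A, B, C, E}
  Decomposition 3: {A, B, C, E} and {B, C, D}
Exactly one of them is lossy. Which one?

Decomposition 1: common = {C}, closure = {B, C, D} → lossy.
Decomposition 2: common = {A, C}, closure = {A, B, C, D, E} → lossless.
Decomposition 3: common = {B, C}, closure = {B, C, D} → lossless.

Decomposition 1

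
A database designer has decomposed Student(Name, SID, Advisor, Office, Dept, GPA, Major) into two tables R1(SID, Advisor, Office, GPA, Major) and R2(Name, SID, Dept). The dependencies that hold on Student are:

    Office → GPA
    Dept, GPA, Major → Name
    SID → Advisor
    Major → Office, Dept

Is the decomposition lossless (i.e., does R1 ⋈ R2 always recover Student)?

Common attributes: R1 ∩ R2 = {SID}.
Closure of {SID}: SID → Advisor applies, adding Advisor. So (SID)⁺ = {SID, Advisor}.
The closure contains neither all of R1 = {SID, Advisor, Office, GPA, Major} nor all of R2 = {Name, SID, Dept}, so the common attributes are not a superkey of either fragment. The join is lossy.

No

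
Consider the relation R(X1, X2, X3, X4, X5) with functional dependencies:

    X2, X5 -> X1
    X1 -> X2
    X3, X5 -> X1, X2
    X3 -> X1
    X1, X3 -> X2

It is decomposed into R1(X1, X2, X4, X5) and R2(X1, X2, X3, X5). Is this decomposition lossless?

Common attributes: R1 ∩ R2 = {X1, X2, X5}.
No dependency enlarges {X1, X2, X5}, so (X1, X2, X5)⁺ = {X1, X2, X5}.
The closure contains neither all of R1 = {X1, X2, X4, X5} nor all of R2 = {X1, X2, X3, X5}, so the common attributes are not a superkey of either fragment. The join is lossy.

No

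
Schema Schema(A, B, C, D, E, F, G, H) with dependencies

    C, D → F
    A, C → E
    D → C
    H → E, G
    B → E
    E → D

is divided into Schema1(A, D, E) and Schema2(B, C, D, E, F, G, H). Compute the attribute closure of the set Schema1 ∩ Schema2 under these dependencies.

C, D, E, F

Schema1 ∩ Schema2 = {D, E}.
D → C applies, adding C
C, D → F applies, adding F
Closure: {C, D, E, F}.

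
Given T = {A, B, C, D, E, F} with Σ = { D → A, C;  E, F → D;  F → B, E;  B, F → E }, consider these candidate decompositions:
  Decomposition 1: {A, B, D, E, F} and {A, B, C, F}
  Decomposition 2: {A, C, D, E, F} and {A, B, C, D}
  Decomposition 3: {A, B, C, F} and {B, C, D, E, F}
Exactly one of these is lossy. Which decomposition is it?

Decomposition 2

Decomposition 1: common = {A, B, F}, closure = {A, B, C, D, E, F} → lossless.
Decomposition 2: common = {A, C, D}, closure = {A, C, D} → lossy.
Decomposition 3: common = {B, C, F}, closure = {A, B, C, D, E, F} → lossless.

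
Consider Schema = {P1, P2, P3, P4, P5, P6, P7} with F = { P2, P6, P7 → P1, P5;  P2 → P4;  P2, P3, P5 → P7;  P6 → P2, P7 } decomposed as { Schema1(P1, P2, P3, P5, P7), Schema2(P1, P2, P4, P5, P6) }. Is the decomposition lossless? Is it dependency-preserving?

lossy and not dependency-preserving

Lossless test: (P1, P2, P5)⁺ = {P1, P2, P4, P5}, which is a superkey of neither fragment — lossy.
Dependency preservation: the restricted closure of {P6} across the fragments never reaches {P2, P7}, so P6 → P2, P7 cannot be enforced without a join — not preserved.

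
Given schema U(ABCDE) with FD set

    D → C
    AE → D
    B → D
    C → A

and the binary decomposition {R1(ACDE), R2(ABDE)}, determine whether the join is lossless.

Common attributes: R1 ∩ R2 = {ADE}.
Closure of {ADE}: D → C applies, adding C. So (ADE)⁺ = {ACDE}.
This closure contains every attribute of R1, so R1 ∩ R2 → R1. The join is lossless.

Yes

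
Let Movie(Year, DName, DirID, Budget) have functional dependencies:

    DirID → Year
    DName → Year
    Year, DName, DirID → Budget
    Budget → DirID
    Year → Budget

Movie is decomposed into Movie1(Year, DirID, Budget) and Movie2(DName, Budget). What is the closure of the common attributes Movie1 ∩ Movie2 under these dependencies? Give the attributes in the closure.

Movie1 ∩ Movie2 = {Budget}.
Budget → DirID applies, adding DirID
DirID → Year applies, adding Year
Closure: {Year, DirID, Budget}.

Year, DirID, Budget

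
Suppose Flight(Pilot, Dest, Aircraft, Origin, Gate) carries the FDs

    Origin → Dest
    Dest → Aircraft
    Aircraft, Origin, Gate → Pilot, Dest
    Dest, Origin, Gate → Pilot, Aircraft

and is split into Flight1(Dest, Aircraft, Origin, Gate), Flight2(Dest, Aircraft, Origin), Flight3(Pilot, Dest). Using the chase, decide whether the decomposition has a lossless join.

No

Chase test. Columns are Pilot, Dest, Aircraft, Origin, Gate; row i has aⱼ where attribute j ∈ Flighti, else bᵢⱼ.
Initial tableau (one row per fragment):
  row 1: b11 a2 a3 a4 a5
  row 2: b21 a2 a3 a4 b25
  row 3: a1 a2 b33 b34 b35
Rows 1 and 3 agree on Dest; apply Dest→Aircraft and equate their Aircraft entries.
No row becomes fully distinguished — the join is lossy.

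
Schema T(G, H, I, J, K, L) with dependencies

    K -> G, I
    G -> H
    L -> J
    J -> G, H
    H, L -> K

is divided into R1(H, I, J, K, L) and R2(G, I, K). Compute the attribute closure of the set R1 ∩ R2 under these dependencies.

R1 ∩ R2 = {I, K}.
K → G, I applies, adding G
G → H applies, adding H
Closure: {G, H, I, K}.

G, H, I, K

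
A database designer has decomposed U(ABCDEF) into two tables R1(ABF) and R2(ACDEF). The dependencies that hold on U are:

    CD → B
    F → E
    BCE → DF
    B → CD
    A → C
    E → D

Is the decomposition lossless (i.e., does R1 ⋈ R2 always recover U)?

Common attributes: R1 ∩ R2 = {AF}.
Closure of {AF}: F → E applies, adding E; A → C applies, adding C; E → D applies, adding D; CD → B applies, adding B. So (AF)⁺ = {ABCDEF}.
This closure contains every attribute of R1, so R1 ∩ R2 → R1. The join is lossless.

Yes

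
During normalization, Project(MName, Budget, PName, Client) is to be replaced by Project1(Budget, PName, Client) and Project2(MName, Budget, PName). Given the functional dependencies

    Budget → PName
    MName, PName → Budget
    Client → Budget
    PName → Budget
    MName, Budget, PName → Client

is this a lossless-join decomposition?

Common attributes: Project1 ∩ Project2 = {Budget, PName}.
No dependency enlarges {Budget, PName}, so (Budget, PName)⁺ = {Budget, PName}.
The closure contains neither all of Project1 = {Budget, PName, Client} nor all of Project2 = {MName, Budget, PName}, so the common attributes are not a superkey of either fragment. The join is lossy.

No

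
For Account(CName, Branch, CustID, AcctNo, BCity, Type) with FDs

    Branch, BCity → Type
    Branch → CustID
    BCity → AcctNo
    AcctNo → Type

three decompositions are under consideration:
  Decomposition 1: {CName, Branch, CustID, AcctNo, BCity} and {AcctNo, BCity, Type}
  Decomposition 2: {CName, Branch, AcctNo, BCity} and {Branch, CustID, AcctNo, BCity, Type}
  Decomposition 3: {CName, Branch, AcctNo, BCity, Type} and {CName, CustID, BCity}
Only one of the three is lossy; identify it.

Decomposition 1: common = {AcctNo, BCity}, closure = {AcctNo, BCity, Type} → lossless.
Decomposition 2: common = {Branch, AcctNo, BCity}, closure = {Branch, CustID, AcctNo, BCity, Type} → lossless.
Decomposition 3: common = {CName, BCity}, closure = {CName, AcctNo, BCity, Type} → lossy.

Decomposition 3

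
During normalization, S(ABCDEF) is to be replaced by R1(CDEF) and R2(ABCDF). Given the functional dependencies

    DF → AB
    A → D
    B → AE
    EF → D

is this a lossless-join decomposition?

Yes

Common attributes: R1 ∩ R2 = {CDF}.
Closure of {CDF}: DF → AB applies, adding AB; B → AE applies, adding E. So (CDF)⁺ = {ABCDEF}.
This closure contains every attribute of R1, so R1 ∩ R2 → R1. The join is lossless.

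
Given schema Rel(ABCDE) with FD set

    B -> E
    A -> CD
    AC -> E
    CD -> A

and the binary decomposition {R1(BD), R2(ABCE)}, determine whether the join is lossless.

No

Common attributes: R1 ∩ R2 = {B}.
Closure of {B}: B → E applies, adding E. So (B)⁺ = {BE}.
The closure contains neither all of R1 = {BD} nor all of R2 = {ABCE}, so the common attributes are not a superkey of either fragment. The join is lossy.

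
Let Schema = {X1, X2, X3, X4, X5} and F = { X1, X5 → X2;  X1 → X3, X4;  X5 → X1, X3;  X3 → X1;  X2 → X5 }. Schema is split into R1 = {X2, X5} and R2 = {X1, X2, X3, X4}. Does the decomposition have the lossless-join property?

Yes

Common attributes: R1 ∩ R2 = {X2}.
Closure of {X2}: X2 → X5 applies, adding X5; X5 → X1, X3 applies, adding X1, X3; X1 → X3, X4 applies, adding X4. So (X2)⁺ = {X1, X2, X3, X4, X5}.
This closure contains every attribute of R1, so R1 ∩ R2 → R1. The join is lossless.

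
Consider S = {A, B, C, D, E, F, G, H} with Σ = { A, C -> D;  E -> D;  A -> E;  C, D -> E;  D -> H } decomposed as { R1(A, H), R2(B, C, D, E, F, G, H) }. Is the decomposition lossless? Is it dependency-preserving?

Lossless test: (H)⁺ = {H}, which is a superkey of neither fragment — lossy.
Dependency preservation: the restricted closure of {A, C} across the fragments never reaches {D}, so A, C → D cannot be enforced without a join — not preserved.

lossy and not dependency-preserving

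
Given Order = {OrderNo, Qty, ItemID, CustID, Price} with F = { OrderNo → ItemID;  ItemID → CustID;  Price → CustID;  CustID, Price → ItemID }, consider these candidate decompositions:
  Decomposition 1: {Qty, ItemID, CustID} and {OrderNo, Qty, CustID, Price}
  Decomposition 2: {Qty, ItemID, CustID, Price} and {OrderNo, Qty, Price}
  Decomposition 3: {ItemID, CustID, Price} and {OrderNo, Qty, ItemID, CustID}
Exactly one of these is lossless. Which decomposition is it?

Decomposition 1: common = {Qty, CustID}, closure = {Qty, CustID} → lossy.
Decomposition 2: common = {Qty, Price}, closure = {Qty, ItemID, CustID, Price} → lossless.
Decomposition 3: common = {ItemID, CustID}, closure = {ItemID, CustID} → lossy.

Decomposition 2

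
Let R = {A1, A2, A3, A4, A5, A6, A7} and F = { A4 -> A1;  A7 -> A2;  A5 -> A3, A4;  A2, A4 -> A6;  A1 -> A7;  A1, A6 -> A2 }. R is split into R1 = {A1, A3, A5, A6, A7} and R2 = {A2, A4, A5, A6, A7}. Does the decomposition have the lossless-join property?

Common attributes: R1 ∩ R2 = {A5, A6, A7}.
Closure of {A5, A6, A7}: A7 → A2 applies, adding A2; A5 → A3, A4 applies, adding A3, A4; A4 → A1 applies, adding A1. So (A5, A6, A7)⁺ = {A1, A2, A3, A4, A5, A6, A7}.
This closure contains every attribute of R1, so R1 ∩ R2 → R1. The join is lossless.

Yes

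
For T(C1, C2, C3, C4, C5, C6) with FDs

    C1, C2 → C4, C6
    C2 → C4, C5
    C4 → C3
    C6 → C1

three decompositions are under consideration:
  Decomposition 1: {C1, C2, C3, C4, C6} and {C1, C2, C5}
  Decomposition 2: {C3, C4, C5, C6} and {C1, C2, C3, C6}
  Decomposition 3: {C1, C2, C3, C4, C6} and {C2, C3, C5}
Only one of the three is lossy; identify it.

Decomposition 2

Decomposition 1: common = {C1, C2}, closure = {C1, C2, C3, C4, C5, C6} → lossless.
Decomposition 2: common = {C3, C6}, closure = {C1, C3, C6} → lossy.
Decomposition 3: common = {C2, C3}, closure = {C2, C3, C4, C5} → lossless.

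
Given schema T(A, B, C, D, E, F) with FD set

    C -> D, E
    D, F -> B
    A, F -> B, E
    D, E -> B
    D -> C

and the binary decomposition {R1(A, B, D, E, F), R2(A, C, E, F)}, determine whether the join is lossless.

No

Common attributes: R1 ∩ R2 = {A, E, F}.
Closure of {A, E, F}: A, F → B, E applies, adding B. So (A, E, F)⁺ = {A, B, E, F}.
The closure contains neither all of R1 = {A, B, D, E, F} nor all of R2 = {A, C, E, F}, so the common attributes are not a superkey of either fragment. The join is lossy.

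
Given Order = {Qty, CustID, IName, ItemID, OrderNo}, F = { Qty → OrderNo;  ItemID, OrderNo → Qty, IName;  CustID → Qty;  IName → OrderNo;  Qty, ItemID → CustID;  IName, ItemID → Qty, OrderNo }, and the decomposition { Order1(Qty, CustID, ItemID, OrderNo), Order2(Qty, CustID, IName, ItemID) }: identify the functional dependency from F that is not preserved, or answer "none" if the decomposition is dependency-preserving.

IName → OrderNo

Check IName → OrderNo: no single fragment contains all of {IName, OrderNo}, and the restricted closure of {IName} across the fragments never reaches {OrderNo}.
Qty → OrderNo is preserved.
ItemID, OrderNo → Qty, IName is preserved.
CustID → Qty is preserved.
Qty, ItemID → CustID is preserved.
IName, ItemID → Qty, OrderNo is preserved.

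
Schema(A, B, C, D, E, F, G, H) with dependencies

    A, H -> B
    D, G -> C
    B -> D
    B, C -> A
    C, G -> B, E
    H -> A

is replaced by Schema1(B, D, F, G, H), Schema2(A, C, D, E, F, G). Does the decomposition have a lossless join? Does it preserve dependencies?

lossless but not dependency-preserving

Lossless test: (D, F, G)⁺ = {A, B, C, D, E, F, G}, which contains all of one fragment — lossless.
Dependency preservation: the restricted closure of {B, C} across the fragments never reaches {A}, so B, C → A cannot be enforced without a join — not preserved.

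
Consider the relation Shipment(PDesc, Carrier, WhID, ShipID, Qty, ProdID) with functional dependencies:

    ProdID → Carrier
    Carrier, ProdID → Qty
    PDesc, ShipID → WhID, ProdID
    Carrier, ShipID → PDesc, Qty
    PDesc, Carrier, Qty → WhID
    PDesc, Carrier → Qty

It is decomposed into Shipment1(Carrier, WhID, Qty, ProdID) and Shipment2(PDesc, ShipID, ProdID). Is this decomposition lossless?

No

Common attributes: Shipment1 ∩ Shipment2 = {ProdID}.
Closure of {ProdID}: ProdID → Carrier applies, adding Carrier; Carrier, ProdID → Qty applies, adding Qty. So (ProdID)⁺ = {Carrier, Qty, ProdID}.
The closure contains neither all of Shipment1 = {Carrier, WhID, Qty, ProdID} nor all of Shipment2 = {PDesc, ShipID, ProdID}, so the common attributes are not a superkey of either fragment. The join is lossy.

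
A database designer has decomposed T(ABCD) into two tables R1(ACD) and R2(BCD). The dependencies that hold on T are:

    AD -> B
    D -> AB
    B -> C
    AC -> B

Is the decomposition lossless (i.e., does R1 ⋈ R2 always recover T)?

Yes

Common attributes: R1 ∩ R2 = {CD}.
Closure of {CD}: D → AB applies, adding AB. So (CD)⁺ = {ABCD}.
This closure contains every attribute of R1, so R1 ∩ R2 → R1. The join is lossless.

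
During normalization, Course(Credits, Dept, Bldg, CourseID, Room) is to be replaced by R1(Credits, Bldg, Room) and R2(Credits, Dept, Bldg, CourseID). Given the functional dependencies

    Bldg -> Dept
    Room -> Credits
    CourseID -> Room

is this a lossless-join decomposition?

Common attributes: R1 ∩ R2 = {Credits, Bldg}.
Closure of {Credits, Bldg}: Bldg → Dept applies, adding Dept. So (Credits, Bldg)⁺ = {Credits, Dept, Bldg}.
The closure contains neither all of R1 = {Credits, Bldg, Room} nor all of R2 = {Credits, Dept, Bldg, CourseID}, so the common attributes are not a superkey of either fragment. The join is lossy.

No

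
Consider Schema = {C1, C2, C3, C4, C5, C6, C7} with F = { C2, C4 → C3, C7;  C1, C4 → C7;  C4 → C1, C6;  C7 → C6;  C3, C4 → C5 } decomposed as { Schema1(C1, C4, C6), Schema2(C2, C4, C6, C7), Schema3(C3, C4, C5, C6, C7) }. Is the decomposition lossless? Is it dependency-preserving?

Lossless test (chase): Rows 1 and 2 agree on C4; apply C4→C1, C6 and equate their C1, C6 entries. Rows 1 and 3 agree on C4; apply C4→C1, C6 and equate their C1, C6 entries. Rows 1 and 2 agree on C1, C4; apply C1, C4→C7 and equate their C7 entries. No row becomes fully distinguished — the join is lossy.
Dependency preservation: the restricted closure of {C2, C4} across the fragments never reaches {C3, C7}, so C2, C4 → C3, C7 cannot be enforced without a join — not preserved.

lossy and not dependency-preserving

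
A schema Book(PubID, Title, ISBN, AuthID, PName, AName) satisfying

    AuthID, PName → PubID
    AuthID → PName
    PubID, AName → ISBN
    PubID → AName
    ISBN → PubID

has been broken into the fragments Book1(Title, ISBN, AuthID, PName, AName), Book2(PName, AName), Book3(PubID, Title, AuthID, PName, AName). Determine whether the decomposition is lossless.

Chase test. Columns are PubID, Title, ISBN, AuthID, PName, AName; row i has aⱼ where attribute j ∈ Booki, else bᵢⱼ.
Initial tableau (one row per fragment):
  row 1: b11 a2 a3 a4 a5 a6
  row 2: b21 b22 b23 b24 a5 a6
  row 3: a1 a2 b33 a4 a5 a6
Rows 1 and 3 agree on AuthID, PName; apply AuthID, PName→PubID and equate their PubID entries.
Rows 1 and 3 agree on PubID, AName; apply PubID, AName→ISBN and equate their ISBN entries.
Row 1 is now all distinguished symbols — the join is lossless.

Yes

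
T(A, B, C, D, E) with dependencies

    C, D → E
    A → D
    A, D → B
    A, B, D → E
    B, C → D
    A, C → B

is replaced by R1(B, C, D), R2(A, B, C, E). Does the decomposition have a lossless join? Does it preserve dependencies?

Lossless test: (B, C)⁺ = {B, C, D, E}, which contains all of one fragment — lossless.
Dependency preservation: the restricted closure of {C, D} across the fragments never reaches {E}, so C, D → E cannot be enforced without a join — not preserved.

lossless but not dependency-preserving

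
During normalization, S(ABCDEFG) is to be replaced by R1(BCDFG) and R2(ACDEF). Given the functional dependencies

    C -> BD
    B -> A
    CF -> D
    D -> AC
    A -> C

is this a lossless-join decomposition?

No

Common attributes: R1 ∩ R2 = {CDF}.
Closure of {CDF}: C → BD applies, adding B; B → A applies, adding A. So (CDF)⁺ = {ABCDF}.
The closure contains neither all of R1 = {BCDFG} nor all of R2 = {ACDEF}, so the common attributes are not a superkey of either fragment. The join is lossy.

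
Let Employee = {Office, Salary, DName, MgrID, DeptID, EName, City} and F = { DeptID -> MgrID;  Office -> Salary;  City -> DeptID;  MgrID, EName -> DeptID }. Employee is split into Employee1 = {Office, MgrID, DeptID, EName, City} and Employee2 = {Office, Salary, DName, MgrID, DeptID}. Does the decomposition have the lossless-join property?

Common attributes: Employee1 ∩ Employee2 = {Office, MgrID, DeptID}.
Closure of {Office, MgrID, DeptID}: Office → Salary applies, adding Salary. So (Office, MgrID, DeptID)⁺ = {Office, Salary, MgrID, DeptID}.
The closure contains neither all of Employee1 = {Office, MgrID, DeptID, EName, City} nor all of Employee2 = {Office, Salary, DName, MgrID, DeptID}, so the common attributes are not a superkey of either fragment. The join is lossy.

No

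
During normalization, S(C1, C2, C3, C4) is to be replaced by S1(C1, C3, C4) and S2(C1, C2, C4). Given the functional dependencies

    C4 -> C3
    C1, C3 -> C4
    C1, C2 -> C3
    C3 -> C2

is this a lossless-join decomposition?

Common attributes: S1 ∩ S2 = {C1, C4}.
Closure of {C1, C4}: C4 → C3 applies, adding C3; C3 → C2 applies, adding C2. So (C1, C4)⁺ = {C1, C2, C3, C4}.
This closure contains every attribute of S1, so S1 ∩ S2 → S1. The join is lossless.

Yes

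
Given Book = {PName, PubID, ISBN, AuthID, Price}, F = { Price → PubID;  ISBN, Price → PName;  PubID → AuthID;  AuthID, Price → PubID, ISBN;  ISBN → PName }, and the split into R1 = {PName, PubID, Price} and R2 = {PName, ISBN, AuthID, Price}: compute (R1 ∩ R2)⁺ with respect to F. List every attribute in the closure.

PName, PubID, ISBN, AuthID, Price

R1 ∩ R2 = {PName, Price}.
Price → PubID applies, adding PubID
PubID → AuthID applies, adding AuthID
AuthID, Price → PubID, ISBN applies, adding ISBN
Closure: {PName, PubID, ISBN, AuthID, Price}.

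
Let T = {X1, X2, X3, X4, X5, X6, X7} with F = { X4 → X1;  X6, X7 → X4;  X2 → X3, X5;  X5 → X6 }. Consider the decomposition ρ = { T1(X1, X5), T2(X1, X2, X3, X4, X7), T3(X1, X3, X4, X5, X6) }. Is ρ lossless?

No

Chase test. Columns are X1, X2, X3, X4, X5, X6, X7; row i has aⱼ where attribute j ∈ Ti, else bᵢⱼ.
Initial tableau (one row per fragment):
  row 1: a1 b12 b13 b14 a5 b16 b17
  row 2: a1 a2 a3 a4 b25 b26 a7
  row 3: a1 b32 a3 a4 a5 a6 b37
Rows 1 and 3 agree on X5; apply X5→X6 and equate their X6 entries.
No row becomes fully distinguished — the join is lossy.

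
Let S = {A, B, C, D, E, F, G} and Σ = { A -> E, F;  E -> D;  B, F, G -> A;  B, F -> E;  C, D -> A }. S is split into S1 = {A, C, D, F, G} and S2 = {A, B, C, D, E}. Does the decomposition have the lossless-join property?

Common attributes: S1 ∩ S2 = {A, C, D}.
Closure of {A, C, D}: A → E, F applies, adding E, F. So (A, C, D)⁺ = {A, C, D, E, F}.
The closure contains neither all of S1 = {A, C, D, F, G} nor all of S2 = {A, B, C, D, E}, so the common attributes are not a superkey of either fragment. The join is lossy.

No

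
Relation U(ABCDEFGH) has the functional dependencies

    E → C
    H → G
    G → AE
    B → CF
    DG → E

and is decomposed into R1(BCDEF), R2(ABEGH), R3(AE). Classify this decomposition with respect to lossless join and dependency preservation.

lossy but dependency-preserving

Lossless test (chase): Rows 1 and 2 agree on E; apply E→C and equate their C entries. Rows 1 and 3 agree on E; apply E→C and equate their C entries. Rows 1 and 2 agree on B; apply B→CF and equate their CF entries. No row becomes fully distinguished — the join is lossy.
Dependency preservation: DG → E is not contained in any single fragment, but the restricted closure of its left-hand side across the fragments still reaches the right-hand side; the remaining FDs each lie inside some fragment. All dependencies are preserved.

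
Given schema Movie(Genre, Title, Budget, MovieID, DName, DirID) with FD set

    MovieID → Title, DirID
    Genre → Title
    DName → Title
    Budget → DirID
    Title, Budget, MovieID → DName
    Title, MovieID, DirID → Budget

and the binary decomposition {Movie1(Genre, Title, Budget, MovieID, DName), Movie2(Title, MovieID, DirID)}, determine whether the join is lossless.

Common attributes: Movie1 ∩ Movie2 = {Title, MovieID}.
Closure of {Title, MovieID}: MovieID → Title, DirID applies, adding DirID; Title, MovieID, DirID → Budget applies, adding Budget; Title, Budget, MovieID → DName applies, adding DName. So (Title, MovieID)⁺ = {Title, Budget, MovieID, DName, DirID}.
This closure contains every attribute of Movie2, so Movie1 ∩ Movie2 → Movie2. The join is lossless.

Yes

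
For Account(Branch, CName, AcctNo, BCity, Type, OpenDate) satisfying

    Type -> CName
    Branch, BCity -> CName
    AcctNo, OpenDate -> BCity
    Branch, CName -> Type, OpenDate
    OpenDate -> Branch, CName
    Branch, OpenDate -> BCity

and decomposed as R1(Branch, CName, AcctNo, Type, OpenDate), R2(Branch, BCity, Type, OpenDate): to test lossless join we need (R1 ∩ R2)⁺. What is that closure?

Branch, CName, BCity, Type, OpenDate

R1 ∩ R2 = {Branch, Type, OpenDate}.
Type → CName applies, adding CName
Branch, OpenDate → BCity applies, adding BCity
Closure: {Branch, CName, BCity, Type, OpenDate}.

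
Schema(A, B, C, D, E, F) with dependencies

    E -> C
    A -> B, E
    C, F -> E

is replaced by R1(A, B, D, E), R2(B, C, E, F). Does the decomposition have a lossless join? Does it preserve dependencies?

Lossless test: (B, E)⁺ = {B, C, E}, which is a superkey of neither fragment — lossy.
Dependency preservation: every FD's attributes lie within a single fragment, so each can be enforced locally — preserved.

lossy but dependency-preserving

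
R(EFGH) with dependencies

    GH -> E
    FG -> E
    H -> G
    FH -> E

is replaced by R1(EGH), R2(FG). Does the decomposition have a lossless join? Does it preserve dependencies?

Lossless test: (G)⁺ = {G}, which is a superkey of neither fragment — lossy.
Dependency preservation: the restricted closure of {FG} across the fragments never reaches {E}, so FG → E cannot be enforced without a join — not preserved.

lossy and not dependency-preserving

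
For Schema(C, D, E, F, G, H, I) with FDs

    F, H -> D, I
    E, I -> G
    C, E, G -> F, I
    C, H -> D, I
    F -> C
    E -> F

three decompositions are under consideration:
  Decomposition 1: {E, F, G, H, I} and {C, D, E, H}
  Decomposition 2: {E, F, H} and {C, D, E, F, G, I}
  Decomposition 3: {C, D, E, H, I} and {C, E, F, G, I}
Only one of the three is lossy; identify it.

Decomposition 1: common = {E, H}, closure = {C, D, E, F, G, H, I} → lossless.
Decomposition 2: common = {E, F}, closure = {C, E, F} → lossy.
Decomposition 3: common = {C, E, I}, closure = {C, E, F, G, I} → lossless.

Decomposition 2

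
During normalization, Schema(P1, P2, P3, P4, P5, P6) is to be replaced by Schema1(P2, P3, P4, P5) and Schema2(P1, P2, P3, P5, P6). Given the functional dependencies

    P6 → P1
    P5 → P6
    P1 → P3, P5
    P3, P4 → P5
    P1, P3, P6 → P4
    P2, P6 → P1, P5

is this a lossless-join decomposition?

Common attributes: Schema1 ∩ Schema2 = {P2, P3, P5}.
Closure of {P2, P3, P5}: P5 → P6 applies, adding P6; P2, P6 → P1, P5 applies, adding P1; P1, P3, P6 → P4 applies, adding P4. So (P2, P3, P5)⁺ = {P1, P2, P3, P4, P5, P6}.
This closure contains every attribute of Schema1, so Schema1 ∩ Schema2 → Schema1. The join is lossless.

Yes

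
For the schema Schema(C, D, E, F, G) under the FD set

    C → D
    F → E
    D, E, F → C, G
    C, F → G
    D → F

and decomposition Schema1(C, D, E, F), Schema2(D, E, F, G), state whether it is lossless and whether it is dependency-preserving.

Lossless test: (D, E, F)⁺ = {C, D, E, F, G}, which contains all of one fragment — lossless.
Dependency preservation: D, E, F → C, G; C, F → G are not contained in any single fragment, but the restricted closure of each left-hand side across the fragments still reaches the right-hand side; the remaining FDs each lie inside some fragment. All dependencies are preserved.

lossless and dependency-preserving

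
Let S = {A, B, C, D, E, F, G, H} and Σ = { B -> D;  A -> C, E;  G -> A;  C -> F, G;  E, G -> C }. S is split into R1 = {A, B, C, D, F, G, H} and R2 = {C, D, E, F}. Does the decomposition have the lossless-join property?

Common attributes: R1 ∩ R2 = {C, D, F}.
Closure of {C, D, F}: C → F, G applies, adding G; G → A applies, adding A; A → C, E applies, adding E. So (C, D, F)⁺ = {A, C, D, E, F, G}.
This closure contains every attribute of R2, so R1 ∩ R2 → R2. The join is lossless.

Yes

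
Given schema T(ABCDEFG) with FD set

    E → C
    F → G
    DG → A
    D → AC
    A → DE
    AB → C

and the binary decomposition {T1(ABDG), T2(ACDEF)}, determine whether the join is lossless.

Common attributes: T1 ∩ T2 = {AD}.
Closure of {AD}: D → AC applies, adding C; A → DE applies, adding E. So (AD)⁺ = {ACDE}.
The closure contains neither all of T1 = {ABDG} nor all of T2 = {ACDEF}, so the common attributes are not a superkey of either fragment. The join is lossy.

No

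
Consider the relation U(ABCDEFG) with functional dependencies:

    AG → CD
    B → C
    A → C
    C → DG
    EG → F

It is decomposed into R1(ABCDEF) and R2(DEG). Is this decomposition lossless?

Common attributes: R1 ∩ R2 = {DE}.
No dependency enlarges {DE}, so (DE)⁺ = {DE}.
The closure contains neither all of R1 = {ABCDEF} nor all of R2 = {DEG}, so the common attributes are not a superkey of either fragment. The join is lossy.

No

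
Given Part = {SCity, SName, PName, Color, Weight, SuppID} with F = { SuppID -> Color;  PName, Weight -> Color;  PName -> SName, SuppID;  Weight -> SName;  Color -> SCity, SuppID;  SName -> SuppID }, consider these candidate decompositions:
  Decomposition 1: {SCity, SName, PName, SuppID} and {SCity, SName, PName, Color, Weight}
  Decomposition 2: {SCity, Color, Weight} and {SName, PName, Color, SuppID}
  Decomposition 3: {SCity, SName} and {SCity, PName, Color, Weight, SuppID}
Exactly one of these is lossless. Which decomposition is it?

Decomposition 1: common = {SCity, SName, PName}, closure = {SCity, SName, PName, Color, SuppID} → lossless.
Decomposition 2: common = {Color}, closure = {SCity, Color, SuppID} → lossy.
Decomposition 3: common = {SCity}, closure = {SCity} → lossy.

Decomposition 1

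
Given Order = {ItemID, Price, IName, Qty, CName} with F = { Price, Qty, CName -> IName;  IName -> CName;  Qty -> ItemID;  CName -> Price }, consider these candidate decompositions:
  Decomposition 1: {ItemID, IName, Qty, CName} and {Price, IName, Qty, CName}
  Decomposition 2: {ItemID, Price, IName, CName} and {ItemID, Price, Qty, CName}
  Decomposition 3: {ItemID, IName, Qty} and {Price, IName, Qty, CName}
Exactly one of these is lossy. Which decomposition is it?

Decomposition 1: common = {IName, Qty, CName}, closure = {ItemID, Price, IName, Qty, CName} → lossless.
Decomposition 2: common = {ItemID, Price, CName}, closure = {ItemID, Price, CName} → lossy.
Decomposition 3: common = {IName, Qty}, closure = {ItemID, Price, IName, Qty, CName} → lossless.

Decomposition 2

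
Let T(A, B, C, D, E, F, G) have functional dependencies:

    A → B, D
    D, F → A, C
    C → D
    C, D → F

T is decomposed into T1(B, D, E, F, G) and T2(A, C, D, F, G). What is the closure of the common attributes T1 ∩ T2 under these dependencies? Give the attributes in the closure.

A, B, C, D, F, G

T1 ∩ T2 = {D, F, G}.
D, F → A, C applies, adding A, C
A → B, D applies, adding B
Closure: {A, B, C, D, F, G}.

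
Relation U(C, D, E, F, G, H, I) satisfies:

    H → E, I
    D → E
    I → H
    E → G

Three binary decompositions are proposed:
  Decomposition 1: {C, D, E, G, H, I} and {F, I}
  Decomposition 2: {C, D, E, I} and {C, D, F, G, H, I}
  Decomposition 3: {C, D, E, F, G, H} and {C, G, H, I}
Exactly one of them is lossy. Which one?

Decomposition 1: common = {I}, closure = {E, G, H, I} → lossy.
Decomposition 2: common = {C, D, I}, closure = {C, D, E, G, H, I} → lossless.
Decomposition 3: common = {C, G, H}, closure = {C, E, G, H, I} → lossless.

Decomposition 1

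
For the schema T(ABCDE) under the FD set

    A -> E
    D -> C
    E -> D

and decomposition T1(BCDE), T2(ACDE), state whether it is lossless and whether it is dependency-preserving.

lossy but dependency-preserving

Lossless test: (CDE)⁺ = {CDE}, which is a superkey of neither fragment — lossy.
Dependency preservation: every FD's attributes lie within a single fragment, so each can be enforced locally — preserved.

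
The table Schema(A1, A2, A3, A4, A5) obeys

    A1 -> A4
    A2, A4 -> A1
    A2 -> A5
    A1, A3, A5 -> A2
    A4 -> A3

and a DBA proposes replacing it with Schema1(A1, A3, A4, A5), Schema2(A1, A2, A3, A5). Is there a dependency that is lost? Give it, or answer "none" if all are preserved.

A2, A4 -> A1

Check A2, A4 → A1: no single fragment contains all of {A1, A2, A4}, and the restricted closure of {A2, A4} across the fragments never reaches {A1}.
A1 → A4 is preserved.
A2 → A5 is preserved.
A1, A3, A5 → A2 is preserved.
A4 → A3 is preserved.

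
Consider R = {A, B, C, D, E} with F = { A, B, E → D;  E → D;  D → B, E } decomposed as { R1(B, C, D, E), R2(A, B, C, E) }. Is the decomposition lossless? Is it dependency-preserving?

Lossless test: (B, C, E)⁺ = {B, C, D, E}, which contains all of one fragment — lossless.
Dependency preservation: A, B, E → D is not contained in any single fragment, but the restricted closure of its left-hand side across the fragments still reaches the right-hand side; the remaining FDs each lie inside some fragment. All dependencies are preserved.

lossless and dependency-preserving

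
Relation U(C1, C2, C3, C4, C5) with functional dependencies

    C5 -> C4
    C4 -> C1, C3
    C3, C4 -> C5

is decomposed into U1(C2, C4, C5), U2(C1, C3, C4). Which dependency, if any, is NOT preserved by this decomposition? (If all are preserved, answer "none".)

C5 → C4 lies within U1.
C4 → C1, C3 lies within U2.
C3, C4 → C5: restricted closure across fragments reaches C5.
Every dependency is enforceable on the fragments, so the decomposition is dependency-preserving.

none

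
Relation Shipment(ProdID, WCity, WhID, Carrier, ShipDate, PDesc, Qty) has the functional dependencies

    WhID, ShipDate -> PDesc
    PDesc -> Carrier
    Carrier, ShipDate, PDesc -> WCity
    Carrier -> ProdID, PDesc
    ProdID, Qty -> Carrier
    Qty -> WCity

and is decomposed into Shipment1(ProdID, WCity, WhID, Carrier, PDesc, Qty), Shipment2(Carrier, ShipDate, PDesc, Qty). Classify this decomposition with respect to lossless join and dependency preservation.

lossy and not dependency-preserving

Lossless test: (Carrier, PDesc, Qty)⁺ = {ProdID, WCity, Carrier, PDesc, Qty}, which is a superkey of neither fragment — lossy.
Dependency preservation: the restricted closure of {WhID, ShipDate} across the fragments never reaches {PDesc}, so WhID, ShipDate → PDesc cannot be enforced without a join — not preserved.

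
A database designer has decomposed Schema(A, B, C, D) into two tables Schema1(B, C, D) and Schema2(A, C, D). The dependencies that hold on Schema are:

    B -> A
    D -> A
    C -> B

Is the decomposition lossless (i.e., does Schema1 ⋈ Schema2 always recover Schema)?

Yes

Common attributes: Schema1 ∩ Schema2 = {C, D}.
Closure of {C, D}: D → A applies, adding A; C → B applies, adding B. So (C, D)⁺ = {A, B, C, D}.
This closure contains every attribute of Schema1, so Schema1 ∩ Schema2 → Schema1. The join is lossless.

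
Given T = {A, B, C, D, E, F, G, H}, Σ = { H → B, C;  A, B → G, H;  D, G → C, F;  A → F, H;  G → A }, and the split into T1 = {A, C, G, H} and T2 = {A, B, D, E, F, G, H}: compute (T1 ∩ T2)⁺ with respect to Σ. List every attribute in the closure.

A, B, C, F, G, H

T1 ∩ T2 = {A, G, H}.
H → B, C applies, adding B, C
A → F, H applies, adding F
Closure: {A, B, C, F, G, H}.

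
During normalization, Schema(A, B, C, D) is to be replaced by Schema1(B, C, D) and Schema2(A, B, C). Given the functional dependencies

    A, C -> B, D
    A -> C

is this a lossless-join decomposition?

Common attributes: Schema1 ∩ Schema2 = {B, C}.
No dependency enlarges {B, C}, so (B, C)⁺ = {B, C}.
The closure contains neither all of Schema1 = {B, C, D} nor all of Schema2 = {A, B, C}, so the common attributes are not a superkey of either fragment. The join is lossy.

No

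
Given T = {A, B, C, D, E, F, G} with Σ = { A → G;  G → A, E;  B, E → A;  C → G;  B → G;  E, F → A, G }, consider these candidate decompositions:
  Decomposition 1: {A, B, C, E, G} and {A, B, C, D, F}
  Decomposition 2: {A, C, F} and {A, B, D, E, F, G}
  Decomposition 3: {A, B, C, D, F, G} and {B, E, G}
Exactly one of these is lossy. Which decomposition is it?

Decomposition 1: common = {A, B, C}, closure = {A, B, C, E, G} → lossless.
Decomposition 2: common = {A, F}, closure = {A, E, F, G} → lossy.
Decomposition 3: common = {B, G}, closure = {A, B, E, G} → lossless.

Decomposition 2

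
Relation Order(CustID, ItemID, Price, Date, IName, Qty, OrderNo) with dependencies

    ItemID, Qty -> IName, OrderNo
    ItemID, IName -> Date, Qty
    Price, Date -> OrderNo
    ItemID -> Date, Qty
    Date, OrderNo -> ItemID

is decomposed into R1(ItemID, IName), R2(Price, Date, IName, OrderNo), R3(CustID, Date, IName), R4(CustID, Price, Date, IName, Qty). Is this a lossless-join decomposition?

Chase test. Columns are CustID, ItemID, Price, Date, IName, Qty, OrderNo; row i has aⱼ where attribute j ∈ Ri, else bᵢⱼ.
Initial tableau (one row per fragment):
  row 1: b11 a2 b13 b14 a5 b16 b17
  row 2: b21 b22 a3 a4 a5 b26 a7
  row 3: a1 b32 b33 a4 a5 b36 b37
  row 4: a1 b42 a3 a4 a5 a6 b47
Rows 2 and 4 agree on Price, Date; apply Price, Date→OrderNo and equate their OrderNo entries.
Rows 2 and 4 agree on Date, OrderNo; apply Date, OrderNo→ItemID and equate their ItemID entries.
Rows 2 and 4 agree on ItemID, IName; apply ItemID, IName→Date, Qty and equate their Date, Qty entries.
No row becomes fully distinguished — the join is lossy.

No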